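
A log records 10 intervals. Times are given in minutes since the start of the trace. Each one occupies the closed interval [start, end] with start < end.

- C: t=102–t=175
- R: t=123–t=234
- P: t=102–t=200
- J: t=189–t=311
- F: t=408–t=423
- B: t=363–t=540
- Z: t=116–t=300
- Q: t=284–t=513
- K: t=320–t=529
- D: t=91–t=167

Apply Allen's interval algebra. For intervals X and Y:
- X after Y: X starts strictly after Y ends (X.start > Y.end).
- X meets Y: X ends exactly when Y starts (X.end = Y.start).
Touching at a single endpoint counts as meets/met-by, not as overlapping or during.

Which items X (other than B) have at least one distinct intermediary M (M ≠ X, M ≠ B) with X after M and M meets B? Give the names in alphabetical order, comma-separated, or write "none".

Target B = [t=363, t=540].
Intermediaries M with M meets B: none.
Union: none.

none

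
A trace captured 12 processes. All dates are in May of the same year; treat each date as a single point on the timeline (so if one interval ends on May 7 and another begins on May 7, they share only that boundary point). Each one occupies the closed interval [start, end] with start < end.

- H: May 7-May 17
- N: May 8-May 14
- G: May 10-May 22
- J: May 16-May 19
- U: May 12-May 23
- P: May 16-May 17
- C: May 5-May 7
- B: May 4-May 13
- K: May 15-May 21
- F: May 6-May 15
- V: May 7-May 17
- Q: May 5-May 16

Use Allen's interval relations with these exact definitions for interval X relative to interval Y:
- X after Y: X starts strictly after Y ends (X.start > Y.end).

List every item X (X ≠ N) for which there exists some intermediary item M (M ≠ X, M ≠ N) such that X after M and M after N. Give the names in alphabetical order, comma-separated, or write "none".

Target N = [May 8, May 14].
Intermediaries M with M after N: J, K, P.
Via J — items with X after J: none.
Via K — items with X after K: none.
Via P — items with X after P: none.
Union: none.

none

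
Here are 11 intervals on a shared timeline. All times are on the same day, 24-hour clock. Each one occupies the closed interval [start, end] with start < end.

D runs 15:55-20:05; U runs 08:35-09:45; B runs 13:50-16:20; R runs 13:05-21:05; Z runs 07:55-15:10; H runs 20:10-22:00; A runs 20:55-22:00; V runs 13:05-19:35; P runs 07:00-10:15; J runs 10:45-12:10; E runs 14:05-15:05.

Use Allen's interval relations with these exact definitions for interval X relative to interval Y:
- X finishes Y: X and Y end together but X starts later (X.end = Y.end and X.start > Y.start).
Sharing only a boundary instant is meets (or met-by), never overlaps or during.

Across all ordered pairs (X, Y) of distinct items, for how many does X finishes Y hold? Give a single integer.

1

Checking all 110 ordered pairs for relation 'finishes'; matching pairs in alphabetical order:
(A, H): A finishes H ✓
Count: 1.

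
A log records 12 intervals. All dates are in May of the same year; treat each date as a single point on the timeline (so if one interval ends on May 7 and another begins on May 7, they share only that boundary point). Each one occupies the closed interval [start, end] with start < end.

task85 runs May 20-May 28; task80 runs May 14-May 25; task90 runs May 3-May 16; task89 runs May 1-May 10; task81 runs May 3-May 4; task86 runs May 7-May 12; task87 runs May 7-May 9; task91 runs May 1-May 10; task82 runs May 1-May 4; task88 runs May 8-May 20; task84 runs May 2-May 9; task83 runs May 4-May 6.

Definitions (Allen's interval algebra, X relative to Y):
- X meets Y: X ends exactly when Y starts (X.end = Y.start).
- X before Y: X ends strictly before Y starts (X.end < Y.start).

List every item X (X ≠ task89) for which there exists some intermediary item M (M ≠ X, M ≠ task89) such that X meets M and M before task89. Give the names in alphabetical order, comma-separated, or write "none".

Target task89 = [May 1, May 10].
Intermediaries M with M before task89: none.
Union: none.

none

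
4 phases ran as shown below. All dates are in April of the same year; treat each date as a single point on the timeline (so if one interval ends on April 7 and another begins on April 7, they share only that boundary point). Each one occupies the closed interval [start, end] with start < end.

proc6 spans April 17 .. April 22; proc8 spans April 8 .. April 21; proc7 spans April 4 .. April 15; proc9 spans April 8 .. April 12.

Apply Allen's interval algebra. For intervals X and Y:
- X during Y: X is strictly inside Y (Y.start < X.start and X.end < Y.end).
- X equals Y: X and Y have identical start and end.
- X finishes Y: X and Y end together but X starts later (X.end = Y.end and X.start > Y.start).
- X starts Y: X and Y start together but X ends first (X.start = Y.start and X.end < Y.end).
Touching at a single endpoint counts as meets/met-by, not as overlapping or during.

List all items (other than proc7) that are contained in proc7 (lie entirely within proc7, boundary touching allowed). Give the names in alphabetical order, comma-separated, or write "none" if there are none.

Target proc7 = [April 4, April 15].
proc6 [April 17, April 22] → after → no.
proc8 [April 8, April 21] → overlapped-by → no.
proc9 [April 8, April 12] → during → yes.
Result: proc9.

proc9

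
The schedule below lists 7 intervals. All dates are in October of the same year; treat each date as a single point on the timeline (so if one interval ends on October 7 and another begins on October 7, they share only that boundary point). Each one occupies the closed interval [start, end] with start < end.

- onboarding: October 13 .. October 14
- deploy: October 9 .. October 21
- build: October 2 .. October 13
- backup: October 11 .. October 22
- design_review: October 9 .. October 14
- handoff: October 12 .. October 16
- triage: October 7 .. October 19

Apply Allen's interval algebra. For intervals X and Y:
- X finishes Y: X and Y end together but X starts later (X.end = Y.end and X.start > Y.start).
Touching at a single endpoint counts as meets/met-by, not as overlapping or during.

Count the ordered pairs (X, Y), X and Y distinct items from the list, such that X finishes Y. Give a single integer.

Checking all 42 ordered pairs for relation 'finishes'; matching pairs in alphabetical order:
(onboarding, design_review): onboarding finishes design_review ✓
Count: 1.

1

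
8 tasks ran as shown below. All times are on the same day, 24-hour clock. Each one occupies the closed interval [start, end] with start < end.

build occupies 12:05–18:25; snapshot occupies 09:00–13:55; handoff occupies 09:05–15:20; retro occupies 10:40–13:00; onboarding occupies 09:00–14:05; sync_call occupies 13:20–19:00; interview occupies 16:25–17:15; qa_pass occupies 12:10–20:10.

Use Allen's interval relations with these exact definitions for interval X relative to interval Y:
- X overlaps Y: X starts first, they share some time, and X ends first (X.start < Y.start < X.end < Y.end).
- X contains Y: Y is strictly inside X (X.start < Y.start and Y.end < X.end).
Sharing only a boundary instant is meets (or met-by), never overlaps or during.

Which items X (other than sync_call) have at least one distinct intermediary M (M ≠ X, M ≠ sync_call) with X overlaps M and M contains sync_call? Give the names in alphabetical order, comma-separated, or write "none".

build, handoff, onboarding, retro, snapshot

Target sync_call = [13:20, 19:00].
Intermediaries M with M contains sync_call: qa_pass.
Via qa_pass — items with X overlaps qa_pass: build, handoff, onboarding, retro, snapshot.
Union: build, handoff, onboarding, retro, snapshot.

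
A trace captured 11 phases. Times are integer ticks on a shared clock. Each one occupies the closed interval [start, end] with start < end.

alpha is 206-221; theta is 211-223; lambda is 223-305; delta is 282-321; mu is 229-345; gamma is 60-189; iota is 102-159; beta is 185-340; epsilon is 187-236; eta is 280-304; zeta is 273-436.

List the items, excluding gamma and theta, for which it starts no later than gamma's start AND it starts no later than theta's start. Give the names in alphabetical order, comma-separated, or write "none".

none

Conditions: its start is no later than gamma's start (X.start <= 60) AND its start is no later than theta's start (X.start <= 211).
alpha: start 206 <= 60? ✗; start 206 <= 211? ✓ → no.
beta: start 185 <= 60? ✗; start 185 <= 211? ✓ → no.
delta: start 282 <= 60? ✗; start 282 <= 211? ✗ → no.
epsilon: start 187 <= 60? ✗; start 187 <= 211? ✓ → no.
eta: start 280 <= 60? ✗; start 280 <= 211? ✗ → no.
iota: start 102 <= 60? ✗; start 102 <= 211? ✓ → no.
lambda: start 223 <= 60? ✗; start 223 <= 211? ✗ → no.
mu: start 229 <= 60? ✗; start 229 <= 211? ✗ → no.
zeta: start 273 <= 60? ✗; start 273 <= 211? ✗ → no.
Result: none.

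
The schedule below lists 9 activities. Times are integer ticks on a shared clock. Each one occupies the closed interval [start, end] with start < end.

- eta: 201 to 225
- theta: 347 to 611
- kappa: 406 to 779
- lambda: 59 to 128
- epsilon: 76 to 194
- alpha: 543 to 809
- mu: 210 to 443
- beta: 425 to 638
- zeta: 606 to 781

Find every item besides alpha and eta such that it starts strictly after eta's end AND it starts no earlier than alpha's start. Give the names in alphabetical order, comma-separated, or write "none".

zeta

Conditions: its start is strictly after eta's end (X.start > 225) AND its start is no earlier than alpha's start (X.start >= 543).
beta: start 425 > 225? ✓; start 425 >= 543? ✗ → no.
epsilon: start 76 > 225? ✗; start 76 >= 543? ✗ → no.
kappa: start 406 > 225? ✓; start 406 >= 543? ✗ → no.
lambda: start 59 > 225? ✗; start 59 >= 543? ✗ → no.
mu: start 210 > 225? ✗; start 210 >= 543? ✗ → no.
theta: start 347 > 225? ✓; start 347 >= 543? ✗ → no.
zeta: start 606 > 225? ✓; start 606 >= 543? ✓ → yes.
Result: zeta.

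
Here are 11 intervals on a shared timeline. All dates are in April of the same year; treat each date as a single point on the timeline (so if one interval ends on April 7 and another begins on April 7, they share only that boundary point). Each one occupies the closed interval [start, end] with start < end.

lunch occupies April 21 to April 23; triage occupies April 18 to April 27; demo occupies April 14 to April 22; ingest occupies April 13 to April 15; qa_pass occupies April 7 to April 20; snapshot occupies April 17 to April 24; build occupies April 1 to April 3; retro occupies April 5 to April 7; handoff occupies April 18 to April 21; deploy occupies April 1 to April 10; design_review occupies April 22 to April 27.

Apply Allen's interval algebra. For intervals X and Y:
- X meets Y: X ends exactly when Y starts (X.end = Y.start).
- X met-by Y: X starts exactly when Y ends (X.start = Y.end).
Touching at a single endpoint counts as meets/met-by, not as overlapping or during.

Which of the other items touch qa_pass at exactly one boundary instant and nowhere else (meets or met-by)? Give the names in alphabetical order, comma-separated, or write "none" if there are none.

retro

Target qa_pass = [April 7, April 20].
build [April 1, April 3] → before → no.
demo [April 14, April 22] → overlapped-by → no.
deploy [April 1, April 10] → overlaps → no.
design_review [April 22, April 27] → after → no.
handoff [April 18, April 21] → overlapped-by → no.
ingest [April 13, April 15] → during → no.
lunch [April 21, April 23] → after → no.
retro [April 5, April 7] → meets → yes.
snapshot [April 17, April 24] → overlapped-by → no.
triage [April 18, April 27] → overlapped-by → no.
Result: retro.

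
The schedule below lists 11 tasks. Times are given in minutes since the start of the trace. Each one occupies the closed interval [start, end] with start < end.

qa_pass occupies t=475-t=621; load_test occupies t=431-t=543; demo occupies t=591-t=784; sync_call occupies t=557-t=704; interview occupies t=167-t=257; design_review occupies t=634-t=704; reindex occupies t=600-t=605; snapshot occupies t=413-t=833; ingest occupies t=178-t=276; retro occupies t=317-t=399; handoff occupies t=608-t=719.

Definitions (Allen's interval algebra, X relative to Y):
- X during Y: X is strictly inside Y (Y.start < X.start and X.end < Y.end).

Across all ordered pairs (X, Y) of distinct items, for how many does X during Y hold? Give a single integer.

Checking all 110 ordered pairs for relation 'during'; matching pairs in alphabetical order:
(demo, snapshot): demo during snapshot ✓
(design_review, demo): design_review during demo ✓
(design_review, handoff): design_review during handoff ✓
(design_review, snapshot): design_review during snapshot ✓
(handoff, demo): handoff during demo ✓
(handoff, snapshot): handoff during snapshot ✓
(load_test, snapshot): load_test during snapshot ✓
(qa_pass, snapshot): qa_pass during snapshot ✓
(reindex, demo): reindex during demo ✓
(reindex, qa_pass): reindex during qa_pass ✓
(reindex, snapshot): reindex during snapshot ✓
(reindex, sync_call): reindex during sync_call ✓
(sync_call, snapshot): sync_call during snapshot ✓
Count: 13.

13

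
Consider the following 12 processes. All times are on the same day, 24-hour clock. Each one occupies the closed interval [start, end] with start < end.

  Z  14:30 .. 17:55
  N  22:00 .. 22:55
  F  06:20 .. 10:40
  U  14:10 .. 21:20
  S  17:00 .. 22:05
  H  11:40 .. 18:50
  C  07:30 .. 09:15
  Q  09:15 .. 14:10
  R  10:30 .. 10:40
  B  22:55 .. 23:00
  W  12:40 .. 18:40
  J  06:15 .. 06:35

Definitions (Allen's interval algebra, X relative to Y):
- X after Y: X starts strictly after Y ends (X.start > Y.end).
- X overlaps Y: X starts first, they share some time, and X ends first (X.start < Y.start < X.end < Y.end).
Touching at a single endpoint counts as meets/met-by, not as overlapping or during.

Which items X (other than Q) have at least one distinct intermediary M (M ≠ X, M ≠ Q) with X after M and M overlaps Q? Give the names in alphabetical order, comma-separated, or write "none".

Target Q = [09:15, 14:10].
Intermediaries M with M overlaps Q: F.
Via F — items with X after F: B, H, N, S, U, W, Z.
Union: B, H, N, S, U, W, Z.

B, H, N, S, U, W, Z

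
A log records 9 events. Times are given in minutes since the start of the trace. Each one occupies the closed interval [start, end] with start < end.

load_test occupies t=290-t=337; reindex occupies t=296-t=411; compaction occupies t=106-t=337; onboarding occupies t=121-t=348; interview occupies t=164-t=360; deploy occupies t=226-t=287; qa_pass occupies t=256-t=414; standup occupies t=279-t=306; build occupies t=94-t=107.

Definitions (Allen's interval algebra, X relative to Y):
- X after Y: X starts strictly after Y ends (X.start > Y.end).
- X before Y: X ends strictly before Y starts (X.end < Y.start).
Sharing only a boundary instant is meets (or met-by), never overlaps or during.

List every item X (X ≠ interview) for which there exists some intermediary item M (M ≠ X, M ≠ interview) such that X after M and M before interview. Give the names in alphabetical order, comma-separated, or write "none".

Target interview = [t=164, t=360].
Intermediaries M with M before interview: build.
Via build — items with X after build: deploy, load_test, onboarding, qa_pass, reindex, standup.
Union: deploy, load_test, onboarding, qa_pass, reindex, standup.

deploy, load_test, onboarding, qa_pass, reindex, standup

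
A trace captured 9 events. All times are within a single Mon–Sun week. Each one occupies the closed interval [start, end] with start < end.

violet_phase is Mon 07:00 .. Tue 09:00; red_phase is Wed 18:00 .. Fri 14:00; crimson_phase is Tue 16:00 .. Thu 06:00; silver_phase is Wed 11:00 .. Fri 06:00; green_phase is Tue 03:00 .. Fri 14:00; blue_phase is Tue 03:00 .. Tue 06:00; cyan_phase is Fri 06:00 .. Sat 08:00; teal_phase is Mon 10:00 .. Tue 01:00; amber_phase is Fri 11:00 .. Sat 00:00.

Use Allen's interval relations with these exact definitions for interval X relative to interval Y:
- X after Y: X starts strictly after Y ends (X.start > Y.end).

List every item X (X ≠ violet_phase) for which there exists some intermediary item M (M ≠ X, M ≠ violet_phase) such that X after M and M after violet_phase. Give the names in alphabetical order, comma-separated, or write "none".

Target violet_phase = [Mon 07:00, Tue 09:00].
Intermediaries M with M after violet_phase: amber_phase, crimson_phase, cyan_phase, red_phase, silver_phase.
Via amber_phase — items with X after amber_phase: none.
Via crimson_phase — items with X after crimson_phase: amber_phase, cyan_phase.
Via cyan_phase — items with X after cyan_phase: none.
Via red_phase — items with X after red_phase: none.
Via silver_phase — items with X after silver_phase: amber_phase.
Union: amber_phase, cyan_phase.

amber_phase, cyan_phase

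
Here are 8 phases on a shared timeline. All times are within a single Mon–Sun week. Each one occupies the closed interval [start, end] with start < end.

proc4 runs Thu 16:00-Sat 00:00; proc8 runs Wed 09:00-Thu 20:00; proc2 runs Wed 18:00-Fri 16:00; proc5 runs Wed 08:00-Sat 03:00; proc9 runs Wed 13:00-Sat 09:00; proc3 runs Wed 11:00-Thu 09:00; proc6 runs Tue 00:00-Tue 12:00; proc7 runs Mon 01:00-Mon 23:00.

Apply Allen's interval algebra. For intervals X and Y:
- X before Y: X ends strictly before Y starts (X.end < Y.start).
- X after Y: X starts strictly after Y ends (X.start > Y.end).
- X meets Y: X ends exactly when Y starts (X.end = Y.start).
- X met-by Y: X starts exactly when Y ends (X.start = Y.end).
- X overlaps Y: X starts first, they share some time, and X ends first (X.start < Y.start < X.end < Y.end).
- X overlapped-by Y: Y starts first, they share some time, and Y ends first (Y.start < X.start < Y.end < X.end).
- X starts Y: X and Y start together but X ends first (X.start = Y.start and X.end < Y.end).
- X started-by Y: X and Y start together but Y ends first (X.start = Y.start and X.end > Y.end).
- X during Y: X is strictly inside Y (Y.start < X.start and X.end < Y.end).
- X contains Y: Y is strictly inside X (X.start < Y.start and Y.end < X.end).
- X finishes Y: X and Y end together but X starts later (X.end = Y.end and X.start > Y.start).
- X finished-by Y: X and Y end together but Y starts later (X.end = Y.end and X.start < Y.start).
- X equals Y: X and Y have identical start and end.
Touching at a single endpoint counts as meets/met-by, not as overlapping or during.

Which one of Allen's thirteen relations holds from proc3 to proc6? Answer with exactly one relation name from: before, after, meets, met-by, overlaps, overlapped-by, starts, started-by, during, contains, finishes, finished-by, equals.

proc3 = [Wed 11:00, Thu 09:00]; proc6 = [Tue 00:00, Tue 12:00].
Compare endpoints: proc3.start > proc6.start, proc3.start > proc6.end, proc3.end > proc6.start, proc3.end > proc6.end.
That pattern is 'after'.

after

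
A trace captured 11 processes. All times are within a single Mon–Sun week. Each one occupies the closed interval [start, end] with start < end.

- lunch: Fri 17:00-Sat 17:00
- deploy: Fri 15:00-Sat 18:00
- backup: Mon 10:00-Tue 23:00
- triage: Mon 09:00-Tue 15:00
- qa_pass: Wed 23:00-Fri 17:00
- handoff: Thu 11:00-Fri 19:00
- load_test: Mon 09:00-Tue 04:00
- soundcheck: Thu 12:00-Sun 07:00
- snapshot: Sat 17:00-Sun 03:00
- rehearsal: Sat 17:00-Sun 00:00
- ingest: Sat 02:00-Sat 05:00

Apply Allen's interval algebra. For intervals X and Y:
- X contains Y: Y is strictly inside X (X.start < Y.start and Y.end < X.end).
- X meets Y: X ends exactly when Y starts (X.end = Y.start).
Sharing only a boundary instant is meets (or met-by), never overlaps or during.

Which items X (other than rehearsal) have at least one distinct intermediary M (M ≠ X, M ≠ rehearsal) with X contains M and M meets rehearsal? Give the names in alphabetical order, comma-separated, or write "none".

deploy, soundcheck

Target rehearsal = [Sat 17:00, Sun 00:00].
Intermediaries M with M meets rehearsal: lunch.
Via lunch — items with X contains lunch: deploy, soundcheck.
Union: deploy, soundcheck.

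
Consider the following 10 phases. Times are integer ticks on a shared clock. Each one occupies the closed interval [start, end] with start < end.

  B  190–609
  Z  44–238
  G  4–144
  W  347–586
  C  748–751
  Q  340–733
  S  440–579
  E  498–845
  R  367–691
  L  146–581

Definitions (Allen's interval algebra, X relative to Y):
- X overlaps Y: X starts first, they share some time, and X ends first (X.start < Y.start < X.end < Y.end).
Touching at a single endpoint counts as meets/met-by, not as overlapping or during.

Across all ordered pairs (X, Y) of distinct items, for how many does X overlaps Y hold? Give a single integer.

Checking all 90 ordered pairs for relation 'overlaps'; matching pairs in alphabetical order:
(B, E): B overlaps E ✓
(B, Q): B overlaps Q ✓
(B, R): B overlaps R ✓
(G, Z): G overlaps Z ✓
(L, B): L overlaps B ✓
(L, E): L overlaps E ✓
(L, Q): L overlaps Q ✓
(L, R): L overlaps R ✓
(L, W): L overlaps W ✓
(Q, E): Q overlaps E ✓
(R, E): R overlaps E ✓
(S, E): S overlaps E ✓
(W, E): W overlaps E ✓
(W, R): W overlaps R ✓
(Z, B): Z overlaps B ✓
(Z, L): Z overlaps L ✓
Count: 16.

16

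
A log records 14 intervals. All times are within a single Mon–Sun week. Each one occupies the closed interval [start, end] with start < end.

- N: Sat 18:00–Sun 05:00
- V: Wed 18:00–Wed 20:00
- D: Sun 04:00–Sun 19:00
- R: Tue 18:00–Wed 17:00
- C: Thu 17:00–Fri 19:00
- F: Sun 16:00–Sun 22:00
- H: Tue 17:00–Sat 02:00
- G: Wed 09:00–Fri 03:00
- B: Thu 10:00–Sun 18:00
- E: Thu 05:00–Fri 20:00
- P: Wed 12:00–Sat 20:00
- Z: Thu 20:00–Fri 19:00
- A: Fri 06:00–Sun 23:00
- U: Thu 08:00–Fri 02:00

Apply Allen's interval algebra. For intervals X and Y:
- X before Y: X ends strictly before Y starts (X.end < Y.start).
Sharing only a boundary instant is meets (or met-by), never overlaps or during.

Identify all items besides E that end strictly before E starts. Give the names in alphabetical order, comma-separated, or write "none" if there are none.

R, V

Target E = [Thu 05:00, Fri 20:00].
A [Fri 06:00, Sun 23:00] → overlapped-by → no.
B [Thu 10:00, Sun 18:00] → overlapped-by → no.
C [Thu 17:00, Fri 19:00] → during → no.
D [Sun 04:00, Sun 19:00] → after → no.
F [Sun 16:00, Sun 22:00] → after → no.
G [Wed 09:00, Fri 03:00] → overlaps → no.
H [Tue 17:00, Sat 02:00] → contains → no.
N [Sat 18:00, Sun 05:00] → after → no.
P [Wed 12:00, Sat 20:00] → contains → no.
R [Tue 18:00, Wed 17:00] → before → yes.
U [Thu 08:00, Fri 02:00] → during → no.
V [Wed 18:00, Wed 20:00] → before → yes.
Z [Thu 20:00, Fri 19:00] → during → no.
Result: R, V.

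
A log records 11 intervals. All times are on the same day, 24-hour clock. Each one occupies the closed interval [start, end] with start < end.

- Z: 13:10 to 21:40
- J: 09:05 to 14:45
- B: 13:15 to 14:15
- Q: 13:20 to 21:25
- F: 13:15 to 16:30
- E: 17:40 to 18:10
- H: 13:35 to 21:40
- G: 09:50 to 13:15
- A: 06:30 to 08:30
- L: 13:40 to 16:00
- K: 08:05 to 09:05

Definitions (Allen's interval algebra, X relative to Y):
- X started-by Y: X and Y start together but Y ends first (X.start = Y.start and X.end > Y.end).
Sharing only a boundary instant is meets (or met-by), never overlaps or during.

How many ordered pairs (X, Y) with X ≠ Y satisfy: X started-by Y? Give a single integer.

1

Checking all 110 ordered pairs for relation 'started-by'; matching pairs in alphabetical order:
(F, B): F started-by B ✓
Count: 1.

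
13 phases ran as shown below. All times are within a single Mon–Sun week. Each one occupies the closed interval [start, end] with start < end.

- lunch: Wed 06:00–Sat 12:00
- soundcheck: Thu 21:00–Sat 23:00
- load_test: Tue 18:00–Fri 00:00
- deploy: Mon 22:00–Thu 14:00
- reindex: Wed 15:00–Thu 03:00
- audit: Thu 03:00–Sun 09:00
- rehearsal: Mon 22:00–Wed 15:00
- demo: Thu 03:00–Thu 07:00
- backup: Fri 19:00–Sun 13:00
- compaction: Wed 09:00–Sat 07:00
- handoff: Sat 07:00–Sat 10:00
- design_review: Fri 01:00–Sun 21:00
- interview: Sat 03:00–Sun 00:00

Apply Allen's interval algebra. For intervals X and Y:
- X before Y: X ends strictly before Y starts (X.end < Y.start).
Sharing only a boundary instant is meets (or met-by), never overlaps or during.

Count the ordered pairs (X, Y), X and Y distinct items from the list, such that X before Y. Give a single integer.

Checking all 156 ordered pairs for relation 'before'; matching pairs in alphabetical order:
(demo, backup): demo before backup ✓
(demo, design_review): demo before design_review ✓
(demo, handoff): demo before handoff ✓
(demo, interview): demo before interview ✓
(demo, soundcheck): demo before soundcheck ✓
(deploy, backup): deploy before backup ✓
(deploy, design_review): deploy before design_review ✓
(deploy, handoff): deploy before handoff ✓
(deploy, interview): deploy before interview ✓
(deploy, soundcheck): deploy before soundcheck ✓
(load_test, backup): load_test before backup ✓
(load_test, design_review): load_test before design_review ✓
(load_test, handoff): load_test before handoff ✓
(load_test, interview): load_test before interview ✓
(rehearsal, audit): rehearsal before audit ✓
(rehearsal, backup): rehearsal before backup ✓
(rehearsal, demo): rehearsal before demo ✓
(rehearsal, design_review): rehearsal before design_review ✓
(rehearsal, handoff): rehearsal before handoff ✓
(rehearsal, interview): rehearsal before interview ✓
(rehearsal, soundcheck): rehearsal before soundcheck ✓
(reindex, backup): reindex before backup ✓
(reindex, design_review): reindex before design_review ✓
(reindex, handoff): reindex before handoff ✓
... plus 2 further pairs not listed.
Count: 26.

26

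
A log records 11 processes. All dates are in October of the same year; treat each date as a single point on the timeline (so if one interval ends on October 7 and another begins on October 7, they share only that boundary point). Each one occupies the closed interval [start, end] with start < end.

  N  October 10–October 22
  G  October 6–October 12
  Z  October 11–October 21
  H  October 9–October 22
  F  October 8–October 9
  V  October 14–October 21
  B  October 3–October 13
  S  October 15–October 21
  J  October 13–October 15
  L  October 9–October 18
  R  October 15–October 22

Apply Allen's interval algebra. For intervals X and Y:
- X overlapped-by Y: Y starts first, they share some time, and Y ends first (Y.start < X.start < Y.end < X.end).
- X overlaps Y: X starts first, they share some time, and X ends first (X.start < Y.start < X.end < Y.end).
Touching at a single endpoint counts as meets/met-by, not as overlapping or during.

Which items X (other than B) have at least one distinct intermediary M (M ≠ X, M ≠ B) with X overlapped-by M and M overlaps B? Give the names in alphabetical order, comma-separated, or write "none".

none

Target B = [October 3, October 13].
Intermediaries M with M overlaps B: none.
Union: none.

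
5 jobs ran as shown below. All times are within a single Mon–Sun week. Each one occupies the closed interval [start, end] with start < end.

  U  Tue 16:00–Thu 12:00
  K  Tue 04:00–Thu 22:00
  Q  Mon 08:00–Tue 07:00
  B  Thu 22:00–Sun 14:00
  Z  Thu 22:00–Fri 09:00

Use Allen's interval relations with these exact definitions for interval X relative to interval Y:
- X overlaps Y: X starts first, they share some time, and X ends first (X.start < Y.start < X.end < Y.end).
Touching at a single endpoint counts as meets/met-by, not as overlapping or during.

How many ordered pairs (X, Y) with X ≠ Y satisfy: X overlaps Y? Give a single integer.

Checking all 20 ordered pairs for relation 'overlaps'; matching pairs in alphabetical order:
(Q, K): Q overlaps K ✓
Count: 1.

1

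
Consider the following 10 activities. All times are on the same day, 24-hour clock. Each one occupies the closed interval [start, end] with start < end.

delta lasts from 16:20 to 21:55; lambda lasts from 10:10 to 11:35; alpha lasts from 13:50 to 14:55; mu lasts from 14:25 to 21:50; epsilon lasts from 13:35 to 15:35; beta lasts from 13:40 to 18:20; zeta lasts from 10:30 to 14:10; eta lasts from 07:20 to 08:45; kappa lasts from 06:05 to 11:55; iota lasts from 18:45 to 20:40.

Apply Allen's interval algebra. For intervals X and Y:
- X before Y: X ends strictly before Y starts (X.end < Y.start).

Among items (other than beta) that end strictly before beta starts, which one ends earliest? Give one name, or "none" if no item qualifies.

Target beta = [13:40, 18:20].
alpha [13:50, 14:55] → during → excluded.
delta [16:20, 21:55] → overlapped-by → excluded.
epsilon [13:35, 15:35] → overlaps → excluded.
eta [07:20, 08:45] → before → candidate.
iota [18:45, 20:40] → after → excluded.
kappa [06:05, 11:55] → before → candidate.
lambda [10:10, 11:35] → before → candidate.
mu [14:25, 21:50] → overlapped-by → excluded.
zeta [10:30, 14:10] → overlaps → excluded.
Among candidates, earliest end is 08:45 → eta.

eta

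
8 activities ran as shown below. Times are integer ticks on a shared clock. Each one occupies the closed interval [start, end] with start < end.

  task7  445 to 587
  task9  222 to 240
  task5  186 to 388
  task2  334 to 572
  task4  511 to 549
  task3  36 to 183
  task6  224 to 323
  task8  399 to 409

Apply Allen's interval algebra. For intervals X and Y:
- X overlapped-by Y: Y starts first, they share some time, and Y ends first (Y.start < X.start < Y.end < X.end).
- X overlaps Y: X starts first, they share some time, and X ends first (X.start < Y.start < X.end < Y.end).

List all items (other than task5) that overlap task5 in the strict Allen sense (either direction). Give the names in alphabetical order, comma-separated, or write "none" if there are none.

Target task5 = [186, 388].
task2 [334, 572] → overlapped-by → yes.
task3 [36, 183] → before → no.
task4 [511, 549] → after → no.
task6 [224, 323] → during → no.
task7 [445, 587] → after → no.
task8 [399, 409] → after → no.
task9 [222, 240] → during → no.
Result: task2.

task2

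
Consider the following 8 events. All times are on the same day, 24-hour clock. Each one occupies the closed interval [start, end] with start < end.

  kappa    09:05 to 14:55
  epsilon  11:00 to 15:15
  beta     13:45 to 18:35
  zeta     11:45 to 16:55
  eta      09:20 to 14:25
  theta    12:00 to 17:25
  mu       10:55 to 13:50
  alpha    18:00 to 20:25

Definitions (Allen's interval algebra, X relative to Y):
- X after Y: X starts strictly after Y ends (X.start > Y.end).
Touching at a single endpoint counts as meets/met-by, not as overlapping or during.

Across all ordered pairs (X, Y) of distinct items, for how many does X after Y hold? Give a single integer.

6

Checking all 56 ordered pairs for relation 'after'; matching pairs in alphabetical order:
(alpha, epsilon): alpha after epsilon ✓
(alpha, eta): alpha after eta ✓
(alpha, kappa): alpha after kappa ✓
(alpha, mu): alpha after mu ✓
(alpha, theta): alpha after theta ✓
(alpha, zeta): alpha after zeta ✓
Count: 6.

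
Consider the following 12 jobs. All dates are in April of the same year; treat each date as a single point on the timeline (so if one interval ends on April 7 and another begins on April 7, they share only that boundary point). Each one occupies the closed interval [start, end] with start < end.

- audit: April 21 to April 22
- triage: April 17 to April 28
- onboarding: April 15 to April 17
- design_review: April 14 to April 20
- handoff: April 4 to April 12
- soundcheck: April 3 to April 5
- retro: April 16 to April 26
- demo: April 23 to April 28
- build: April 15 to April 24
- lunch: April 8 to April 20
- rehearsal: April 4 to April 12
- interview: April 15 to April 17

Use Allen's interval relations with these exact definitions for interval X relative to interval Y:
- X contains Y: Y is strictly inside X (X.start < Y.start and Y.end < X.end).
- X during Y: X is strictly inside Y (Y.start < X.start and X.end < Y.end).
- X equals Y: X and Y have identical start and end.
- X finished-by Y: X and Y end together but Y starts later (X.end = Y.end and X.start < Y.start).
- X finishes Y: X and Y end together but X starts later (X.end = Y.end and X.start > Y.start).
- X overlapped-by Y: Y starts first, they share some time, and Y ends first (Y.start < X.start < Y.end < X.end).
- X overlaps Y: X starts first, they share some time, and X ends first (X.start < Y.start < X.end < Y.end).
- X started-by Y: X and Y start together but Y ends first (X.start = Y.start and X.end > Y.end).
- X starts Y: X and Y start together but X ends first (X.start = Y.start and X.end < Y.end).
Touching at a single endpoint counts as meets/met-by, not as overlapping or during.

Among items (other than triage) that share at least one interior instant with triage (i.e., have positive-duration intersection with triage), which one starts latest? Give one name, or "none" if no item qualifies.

demo

Target triage = [April 17, April 28].
audit [April 21, April 22] → during → candidate.
build [April 15, April 24] → overlaps → candidate.
demo [April 23, April 28] → finishes → candidate.
design_review [April 14, April 20] → overlaps → candidate.
handoff [April 4, April 12] → before → excluded.
interview [April 15, April 17] → meets → excluded.
lunch [April 8, April 20] → overlaps → candidate.
onboarding [April 15, April 17] → meets → excluded.
rehearsal [April 4, April 12] → before → excluded.
retro [April 16, April 26] → overlaps → candidate.
soundcheck [April 3, April 5] → before → excluded.
Among candidates, latest start is April 23 → demo.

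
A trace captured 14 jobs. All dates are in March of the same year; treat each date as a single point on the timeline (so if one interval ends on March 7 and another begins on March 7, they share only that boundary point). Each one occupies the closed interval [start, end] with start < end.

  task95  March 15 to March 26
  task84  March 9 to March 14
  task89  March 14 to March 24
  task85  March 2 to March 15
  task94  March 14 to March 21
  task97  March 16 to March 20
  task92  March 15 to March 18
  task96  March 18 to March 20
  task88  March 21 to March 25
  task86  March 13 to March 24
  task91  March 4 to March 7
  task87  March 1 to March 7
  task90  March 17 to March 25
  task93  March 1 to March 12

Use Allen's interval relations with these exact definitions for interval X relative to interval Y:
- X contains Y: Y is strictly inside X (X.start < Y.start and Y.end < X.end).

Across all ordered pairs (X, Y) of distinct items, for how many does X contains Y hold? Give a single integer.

Checking all 182 ordered pairs for relation 'contains'; matching pairs in alphabetical order:
(task85, task84): task85 contains task84 ✓
(task85, task91): task85 contains task91 ✓
(task86, task92): task86 contains task92 ✓
(task86, task94): task86 contains task94 ✓
(task86, task96): task86 contains task96 ✓
(task86, task97): task86 contains task97 ✓
(task89, task92): task89 contains task92 ✓
(task89, task96): task89 contains task96 ✓
(task89, task97): task89 contains task97 ✓
(task90, task96): task90 contains task96 ✓
(task93, task91): task93 contains task91 ✓
(task94, task92): task94 contains task92 ✓
(task94, task96): task94 contains task96 ✓
(task94, task97): task94 contains task97 ✓
(task95, task88): task95 contains task88 ✓
(task95, task90): task95 contains task90 ✓
(task95, task96): task95 contains task96 ✓
(task95, task97): task95 contains task97 ✓
Count: 18.

18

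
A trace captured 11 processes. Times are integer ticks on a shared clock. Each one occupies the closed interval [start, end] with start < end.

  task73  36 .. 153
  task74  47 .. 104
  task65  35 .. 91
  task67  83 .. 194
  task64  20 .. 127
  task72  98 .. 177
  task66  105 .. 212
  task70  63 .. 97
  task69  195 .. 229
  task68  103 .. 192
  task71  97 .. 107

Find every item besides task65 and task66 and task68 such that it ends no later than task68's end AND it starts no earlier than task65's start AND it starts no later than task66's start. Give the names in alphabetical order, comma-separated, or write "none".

task70, task71, task72, task73, task74

Conditions: its end is no later than task68's end (X.end <= 192) AND its start is no earlier than task65's start (X.start >= 35) AND its start is no later than task66's start (X.start <= 105).
task64: end 127 <= 192? ✓; start 20 >= 35? ✗; start 20 <= 105? ✓ → no.
task67: end 194 <= 192? ✗; start 83 >= 35? ✓; start 83 <= 105? ✓ → no.
task69: end 229 <= 192? ✗; start 195 >= 35? ✓; start 195 <= 105? ✗ → no.
task70: end 97 <= 192? ✓; start 63 >= 35? ✓; start 63 <= 105? ✓ → yes.
task71: end 107 <= 192? ✓; start 97 >= 35? ✓; start 97 <= 105? ✓ → yes.
task72: end 177 <= 192? ✓; start 98 >= 35? ✓; start 98 <= 105? ✓ → yes.
task73: end 153 <= 192? ✓; start 36 >= 35? ✓; start 36 <= 105? ✓ → yes.
task74: end 104 <= 192? ✓; start 47 >= 35? ✓; start 47 <= 105? ✓ → yes.
Result: task70, task71, task72, task73, task74.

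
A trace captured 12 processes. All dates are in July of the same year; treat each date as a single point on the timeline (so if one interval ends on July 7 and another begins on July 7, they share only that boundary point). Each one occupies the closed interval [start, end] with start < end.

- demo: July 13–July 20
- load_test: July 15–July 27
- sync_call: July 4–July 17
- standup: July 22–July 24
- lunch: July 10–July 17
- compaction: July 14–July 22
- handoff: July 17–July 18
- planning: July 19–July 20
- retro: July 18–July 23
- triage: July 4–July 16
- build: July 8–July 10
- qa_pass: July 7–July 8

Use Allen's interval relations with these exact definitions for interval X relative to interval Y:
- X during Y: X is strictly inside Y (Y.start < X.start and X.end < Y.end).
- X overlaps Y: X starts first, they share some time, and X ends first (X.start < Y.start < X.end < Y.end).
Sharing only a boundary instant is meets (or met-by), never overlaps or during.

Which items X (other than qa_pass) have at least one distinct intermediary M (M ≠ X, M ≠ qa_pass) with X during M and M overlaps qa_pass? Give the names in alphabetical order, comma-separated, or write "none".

Target qa_pass = [July 7, July 8].
Intermediaries M with M overlaps qa_pass: none.
Union: none.

none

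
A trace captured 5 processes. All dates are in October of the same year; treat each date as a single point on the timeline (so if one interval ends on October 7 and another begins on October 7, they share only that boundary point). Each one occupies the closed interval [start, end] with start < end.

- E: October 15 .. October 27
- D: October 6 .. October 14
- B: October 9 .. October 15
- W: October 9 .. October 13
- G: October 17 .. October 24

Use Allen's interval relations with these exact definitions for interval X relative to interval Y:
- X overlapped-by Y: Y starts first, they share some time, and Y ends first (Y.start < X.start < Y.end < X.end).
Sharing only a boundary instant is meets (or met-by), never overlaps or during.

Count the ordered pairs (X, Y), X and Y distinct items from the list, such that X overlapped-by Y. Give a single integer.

1

Checking all 20 ordered pairs for relation 'overlapped-by'; matching pairs in alphabetical order:
(B, D): B overlapped-by D ✓
Count: 1.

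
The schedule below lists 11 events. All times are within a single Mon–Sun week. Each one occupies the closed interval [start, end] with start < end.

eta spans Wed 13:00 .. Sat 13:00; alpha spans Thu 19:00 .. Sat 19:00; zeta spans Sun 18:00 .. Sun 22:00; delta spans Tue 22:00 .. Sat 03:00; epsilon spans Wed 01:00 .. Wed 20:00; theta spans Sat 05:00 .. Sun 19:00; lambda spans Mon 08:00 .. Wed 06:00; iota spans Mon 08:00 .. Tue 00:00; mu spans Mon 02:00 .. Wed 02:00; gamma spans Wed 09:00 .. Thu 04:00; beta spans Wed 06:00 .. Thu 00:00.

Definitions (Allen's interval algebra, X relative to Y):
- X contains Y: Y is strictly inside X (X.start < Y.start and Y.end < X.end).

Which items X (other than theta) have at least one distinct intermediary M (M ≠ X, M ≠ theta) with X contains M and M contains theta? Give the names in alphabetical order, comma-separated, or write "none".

none

Target theta = [Sat 05:00, Sun 19:00].
Intermediaries M with M contains theta: none.
Union: none.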